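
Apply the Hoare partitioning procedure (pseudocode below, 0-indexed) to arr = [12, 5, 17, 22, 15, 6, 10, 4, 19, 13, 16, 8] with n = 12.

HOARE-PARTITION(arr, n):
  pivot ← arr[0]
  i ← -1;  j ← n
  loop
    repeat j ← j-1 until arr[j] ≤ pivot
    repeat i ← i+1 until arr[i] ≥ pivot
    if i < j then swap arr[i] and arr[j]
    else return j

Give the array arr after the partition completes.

pivot=12
j stops at 11 (8), i stops at 0 (12); swap ⇒ [8, 5, 17, 22, 15, 6, 10, 4, 19, 13, 16, 12]
j stops at 7 (4), i stops at 2 (17); swap ⇒ [8, 5, 4, 22, 15, 6, 10, 17, 19, 13, 16, 12]
j stops at 6 (10), i stops at 3 (22); swap ⇒ [8, 5, 4, 10, 15, 6, 22, 17, 19, 13, 16, 12]
j stops at 5 (6), i stops at 4 (15); swap ⇒ [8, 5, 4, 10, 6, 15, 22, 17, 19, 13, 16, 12]
j stops at 4, i stops at 5; i≥j ⇒ return 4. arr=[8, 5, 4, 10, 6, 15, 22, 17, 19, 13, 16, 12]

[8, 5, 4, 10, 6, 15, 22, 17, 19, 13, 16, 12]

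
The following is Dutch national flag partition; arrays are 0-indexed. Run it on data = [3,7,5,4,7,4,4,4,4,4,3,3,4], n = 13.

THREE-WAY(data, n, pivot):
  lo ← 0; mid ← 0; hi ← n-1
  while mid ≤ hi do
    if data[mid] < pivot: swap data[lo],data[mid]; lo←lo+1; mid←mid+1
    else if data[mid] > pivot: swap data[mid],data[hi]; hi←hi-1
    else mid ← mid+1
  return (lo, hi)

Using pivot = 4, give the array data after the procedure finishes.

lo=0 mid=0 hi=12
3<4: swap(0,0), lo=1 mid=1 ⇒ [3,7,5,4,7,4,4,4,4,4,3,3,4]
7>4: swap(1,12), hi=11 ⇒ [3,4,5,4,7,4,4,4,4,4,3,3,7]
4=4: mid=2
5>4: swap(2,11), hi=10 ⇒ [3,4,3,4,7,4,4,4,4,4,3,5,7]
3<4: swap(1,2), lo=2 mid=3 ⇒ [3,3,4,4,7,4,4,4,4,4,3,5,7]
4=4: mid=4
7>4: swap(4,10), hi=9 ⇒ [3,3,4,4,3,4,4,4,4,4,7,5,7]
3<4: swap(2,4), lo=3 mid=5 ⇒ [3,3,3,4,4,4,4,4,4,4,7,5,7]
4=4: mid=6
4=4: mid=7
4=4: mid=8
4=4: mid=9
4=4: mid=10
done. lo=3 hi=9; data=[3,3,3,4,4,4,4,4,4,4,7,5,7]

[3,3,3,4,4,4,4,4,4,4,7,5,7]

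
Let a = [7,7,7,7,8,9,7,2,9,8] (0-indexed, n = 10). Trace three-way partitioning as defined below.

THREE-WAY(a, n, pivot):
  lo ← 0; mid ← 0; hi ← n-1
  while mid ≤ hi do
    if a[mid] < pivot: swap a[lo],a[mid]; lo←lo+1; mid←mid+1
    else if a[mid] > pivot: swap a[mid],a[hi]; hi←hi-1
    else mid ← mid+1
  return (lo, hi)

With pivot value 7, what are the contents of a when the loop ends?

[2,7,7,7,7,7,9,9,8,8]

lo=0 mid=0 hi=9
7=7: mid=1
7=7: mid=2
7=7: mid=3
7=7: mid=4
8>7: swap(4,9), hi=8 ⇒ [7,7,7,7,8,9,7,2,9,8]
8>7: swap(4,8), hi=7 ⇒ [7,7,7,7,9,9,7,2,8,8]
9>7: swap(4,7), hi=6 ⇒ [7,7,7,7,2,9,7,9,8,8]
2<7: swap(0,4), lo=1 mid=5 ⇒ [2,7,7,7,7,9,7,9,8,8]
9>7: swap(5,6), hi=5 ⇒ [2,7,7,7,7,7,9,9,8,8]
7=7: mid=6
done. lo=1 hi=5; a=[2,7,7,7,7,7,9,9,8,8]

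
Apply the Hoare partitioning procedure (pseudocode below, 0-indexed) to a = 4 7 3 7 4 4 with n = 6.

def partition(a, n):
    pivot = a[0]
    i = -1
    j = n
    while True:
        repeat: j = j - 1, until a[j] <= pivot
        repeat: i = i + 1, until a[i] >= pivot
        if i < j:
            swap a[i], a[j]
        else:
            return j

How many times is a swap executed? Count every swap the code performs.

pivot=4
j stops at 5 (4), i stops at 0 (4); swap ⇒ 4 7 3 7 4 4
j stops at 4 (4), i stops at 1 (7); swap ⇒ 4 4 3 7 7 4
j stops at 2, i stops at 3; i≥j ⇒ return 2. a=4 4 3 7 7 4

2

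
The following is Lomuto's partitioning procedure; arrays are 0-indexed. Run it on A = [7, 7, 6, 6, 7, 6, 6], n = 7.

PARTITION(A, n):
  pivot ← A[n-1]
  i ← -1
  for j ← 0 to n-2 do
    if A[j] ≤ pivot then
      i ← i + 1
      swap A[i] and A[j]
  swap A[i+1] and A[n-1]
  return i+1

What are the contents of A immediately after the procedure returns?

pivot = A[6] = 6; i = -1
j=0: A[0]=7 > 6 → no swap
j=1: A[1]=7 > 6 → no swap
j=2: A[2]=6 ≤ 6 → i=0, swap A[0],A[2] → [6, 7, 7, 6, 7, 6, 6]
j=3: A[3]=6 ≤ 6 → i=1, swap A[1],A[3] → [6, 6, 7, 7, 7, 6, 6]
j=4: A[4]=7 > 6 → no swap
j=5: A[5]=6 ≤ 6 → i=2, swap A[2],A[5] → [6, 6, 6, 7, 7, 7, 6]
final swap A[3],A[6] → [6, 6, 6, 6, 7, 7, 7]; return 3

[6, 6, 6, 6, 7, 7, 7]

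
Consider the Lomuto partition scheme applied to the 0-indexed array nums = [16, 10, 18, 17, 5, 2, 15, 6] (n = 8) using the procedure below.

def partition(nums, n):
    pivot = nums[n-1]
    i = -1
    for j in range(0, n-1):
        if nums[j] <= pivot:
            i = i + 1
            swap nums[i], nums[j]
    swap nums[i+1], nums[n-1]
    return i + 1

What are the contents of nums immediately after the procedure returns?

pivot = nums[7] = 6; i = -1
j=0: nums[0]=16 > 6 → no swap
j=1: nums[1]=10 > 6 → no swap
j=2: nums[2]=18 > 6 → no swap
j=3: nums[3]=17 > 6 → no swap
j=4: nums[4]=5 ≤ 6 → i=0, swap nums[0],nums[4] → [5, 10, 18, 17, 16, 2, 15, 6]
j=5: nums[5]=2 ≤ 6 → i=1, swap nums[1],nums[5] → [5, 2, 18, 17, 16, 10, 15, 6]
j=6: nums[6]=15 > 6 → no swap
final swap nums[2],nums[7] → [5, 2, 6, 17, 16, 10, 15, 18]; return 2

[5, 2, 6, 17, 16, 10, 15, 18]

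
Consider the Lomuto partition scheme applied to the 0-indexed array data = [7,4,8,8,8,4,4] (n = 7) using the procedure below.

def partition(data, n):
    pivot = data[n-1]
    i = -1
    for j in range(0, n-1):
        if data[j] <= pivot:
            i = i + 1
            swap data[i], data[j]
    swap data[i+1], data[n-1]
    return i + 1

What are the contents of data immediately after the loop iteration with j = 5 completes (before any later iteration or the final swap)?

[4,4,8,8,8,7,4]

pivot=4, i=-1
j=0: 7>4, skip
j=1: 4≤4, i=0, swap(0,1) ⇒ [4,7,8,8,8,4,4]
j=2: 8>4, skip
j=3: 8>4, skip
j=4: 8>4, skip
j=5: 4≤4, i=1, swap(1,5) ⇒ [4,4,8,8,8,7,4]
(after j=5) data = [4,4,8,8,8,7,4]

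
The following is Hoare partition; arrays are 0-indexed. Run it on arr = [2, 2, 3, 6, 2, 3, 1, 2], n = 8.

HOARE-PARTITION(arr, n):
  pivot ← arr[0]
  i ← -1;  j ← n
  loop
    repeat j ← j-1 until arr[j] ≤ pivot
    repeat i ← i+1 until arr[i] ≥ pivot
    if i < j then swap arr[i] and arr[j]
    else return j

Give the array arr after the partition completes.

pivot=2
j stops at 7 (2), i stops at 0 (2); swap ⇒ [2, 2, 3, 6, 2, 3, 1, 2]
j stops at 6 (1), i stops at 1 (2); swap ⇒ [2, 1, 3, 6, 2, 3, 2, 2]
j stops at 4 (2), i stops at 2 (3); swap ⇒ [2, 1, 2, 6, 3, 3, 2, 2]
j stops at 2, i stops at 3; i≥j ⇒ return 2. arr=[2, 1, 2, 6, 3, 3, 2, 2]

[2, 1, 2, 6, 3, 3, 2, 2]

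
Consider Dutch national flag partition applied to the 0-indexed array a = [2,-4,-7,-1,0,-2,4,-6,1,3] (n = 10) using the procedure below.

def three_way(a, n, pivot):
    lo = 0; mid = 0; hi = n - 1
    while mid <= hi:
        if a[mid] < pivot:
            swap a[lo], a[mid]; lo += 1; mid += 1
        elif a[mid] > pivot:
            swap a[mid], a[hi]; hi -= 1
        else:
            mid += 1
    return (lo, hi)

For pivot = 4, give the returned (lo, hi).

pivot = 4; lo=0, mid=0, hi=9
a[mid]=2<4: swap a[0],a[0]; lo=1,mid=1 → [2,-4,-7,-1,0,-2,4,-6,1,3]
a[mid]=-4<4: swap a[1],a[1]; lo=2,mid=2 → [2,-4,-7,-1,0,-2,4,-6,1,3]
a[mid]=-7<4: swap a[2],a[2]; lo=3,mid=3 → [2,-4,-7,-1,0,-2,4,-6,1,3]
a[mid]=-1<4: swap a[3],a[3]; lo=4,mid=4 → [2,-4,-7,-1,0,-2,4,-6,1,3]
a[mid]=0<4: swap a[4],a[4]; lo=5,mid=5 → [2,-4,-7,-1,0,-2,4,-6,1,3]
a[mid]=-2<4: swap a[5],a[5]; lo=6,mid=6 → [2,-4,-7,-1,0,-2,4,-6,1,3]
a[mid]=4=4: mid=7
a[mid]=-6<4: swap a[6],a[7]; lo=7,mid=8 → [2,-4,-7,-1,0,-2,-6,4,1,3]
a[mid]=1<4: swap a[7],a[8]; lo=8,mid=9 → [2,-4,-7,-1,0,-2,-6,1,4,3]
a[mid]=3<4: swap a[8],a[9]; lo=9,mid=10 → [2,-4,-7,-1,0,-2,-6,1,3,4]
end: lo=9, hi=9; a = [2,-4,-7,-1,0,-2,-6,1,3,4]

(9, 9)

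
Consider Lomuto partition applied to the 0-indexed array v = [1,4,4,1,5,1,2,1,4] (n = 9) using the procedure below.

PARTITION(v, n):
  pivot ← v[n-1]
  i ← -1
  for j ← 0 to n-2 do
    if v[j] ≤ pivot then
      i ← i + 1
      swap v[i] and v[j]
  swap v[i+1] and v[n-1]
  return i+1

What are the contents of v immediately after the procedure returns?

[1,4,4,1,1,2,1,4,5]

pivot = v[8] = 4; i = -1
j=0: v[0]=1 ≤ 4 → i=0, swap v[0],v[0] (no change) → [1,4,4,1,5,1,2,1,4]
j=1: v[1]=4 ≤ 4 → i=1, swap v[1],v[1] (no change) → [1,4,4,1,5,1,2,1,4]
j=2: v[2]=4 ≤ 4 → i=2, swap v[2],v[2] (no change) → [1,4,4,1,5,1,2,1,4]
j=3: v[3]=1 ≤ 4 → i=3, swap v[3],v[3] (no change) → [1,4,4,1,5,1,2,1,4]
j=4: v[4]=5 > 4 → no swap
j=5: v[5]=1 ≤ 4 → i=4, swap v[4],v[5] → [1,4,4,1,1,5,2,1,4]
j=6: v[6]=2 ≤ 4 → i=5, swap v[5],v[6] → [1,4,4,1,1,2,5,1,4]
j=7: v[7]=1 ≤ 4 → i=6, swap v[6],v[7] → [1,4,4,1,1,2,1,5,4]
final swap v[7],v[8] → [1,4,4,1,1,2,1,4,5]; return 7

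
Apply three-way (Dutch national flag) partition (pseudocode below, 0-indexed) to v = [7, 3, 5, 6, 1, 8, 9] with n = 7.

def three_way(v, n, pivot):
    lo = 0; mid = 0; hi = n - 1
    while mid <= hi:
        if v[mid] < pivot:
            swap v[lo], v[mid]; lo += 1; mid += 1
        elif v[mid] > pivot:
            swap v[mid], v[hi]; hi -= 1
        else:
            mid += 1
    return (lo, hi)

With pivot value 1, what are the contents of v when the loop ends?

[1, 5, 6, 3, 8, 9, 7]

lo=0 mid=0 hi=6
7>1: swap(0,6), hi=5 ⇒ [9, 3, 5, 6, 1, 8, 7]
9>1: swap(0,5), hi=4 ⇒ [8, 3, 5, 6, 1, 9, 7]
8>1: swap(0,4), hi=3 ⇒ [1, 3, 5, 6, 8, 9, 7]
1=1: mid=1
3>1: swap(1,3), hi=2 ⇒ [1, 6, 5, 3, 8, 9, 7]
6>1: swap(1,2), hi=1 ⇒ [1, 5, 6, 3, 8, 9, 7]
5>1: swap(1,1), hi=0 ⇒ [1, 5, 6, 3, 8, 9, 7]
done. lo=0 hi=0; v=[1, 5, 6, 3, 8, 9, 7]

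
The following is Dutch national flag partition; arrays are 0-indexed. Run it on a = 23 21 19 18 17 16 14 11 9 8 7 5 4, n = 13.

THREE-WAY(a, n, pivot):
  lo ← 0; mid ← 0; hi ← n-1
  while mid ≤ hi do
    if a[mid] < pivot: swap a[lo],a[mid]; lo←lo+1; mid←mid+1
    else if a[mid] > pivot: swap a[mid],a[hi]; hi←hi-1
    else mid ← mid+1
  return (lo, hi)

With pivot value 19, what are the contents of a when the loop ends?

4 5 18 17 16 14 11 9 8 7 19 21 23

lo=0 mid=0 hi=12
23>19: swap(0,12), hi=11 ⇒ 4 21 19 18 17 16 14 11 9 8 7 5 23
4<19: swap(0,0), lo=1 mid=1 ⇒ 4 21 19 18 17 16 14 11 9 8 7 5 23
21>19: swap(1,11), hi=10 ⇒ 4 5 19 18 17 16 14 11 9 8 7 21 23
5<19: swap(1,1), lo=2 mid=2 ⇒ 4 5 19 18 17 16 14 11 9 8 7 21 23
19=19: mid=3
18<19: swap(2,3), lo=3 mid=4 ⇒ 4 5 18 19 17 16 14 11 9 8 7 21 23
17<19: swap(3,4), lo=4 mid=5 ⇒ 4 5 18 17 19 16 14 11 9 8 7 21 23
16<19: swap(4,5), lo=5 mid=6 ⇒ 4 5 18 17 16 19 14 11 9 8 7 21 23
14<19: swap(5,6), lo=6 mid=7 ⇒ 4 5 18 17 16 14 19 11 9 8 7 21 23
11<19: swap(6,7), lo=7 mid=8 ⇒ 4 5 18 17 16 14 11 19 9 8 7 21 23
9<19: swap(7,8), lo=8 mid=9 ⇒ 4 5 18 17 16 14 11 9 19 8 7 21 23
8<19: swap(8,9), lo=9 mid=10 ⇒ 4 5 18 17 16 14 11 9 8 19 7 21 23
7<19: swap(9,10), lo=10 mid=11 ⇒ 4 5 18 17 16 14 11 9 8 7 19 21 23
done. lo=10 hi=10; a=4 5 18 17 16 14 11 9 8 7 19 21 23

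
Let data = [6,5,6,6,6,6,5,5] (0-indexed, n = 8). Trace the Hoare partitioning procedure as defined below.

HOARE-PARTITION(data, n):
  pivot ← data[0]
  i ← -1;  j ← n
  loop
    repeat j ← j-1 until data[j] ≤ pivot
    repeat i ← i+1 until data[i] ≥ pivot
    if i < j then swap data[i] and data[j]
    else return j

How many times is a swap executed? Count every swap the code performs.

pivot = data[0] = 6; i = -1, j = 8
j→7 (data[7]=5≤6), i→0 (data[0]=6≥6); i<j, swap → [5,5,6,6,6,6,5,6]
j→6 (data[6]=5≤6), i→2 (data[2]=6≥6); i<j, swap → [5,5,5,6,6,6,6,6]
j→5 (data[5]=6≤6), i→3 (data[3]=6≥6); i<j, swap → [5,5,5,6,6,6,6,6]
j→4, i→4; i≥j, return j=4. data = [5,5,5,6,6,6,6,6]

3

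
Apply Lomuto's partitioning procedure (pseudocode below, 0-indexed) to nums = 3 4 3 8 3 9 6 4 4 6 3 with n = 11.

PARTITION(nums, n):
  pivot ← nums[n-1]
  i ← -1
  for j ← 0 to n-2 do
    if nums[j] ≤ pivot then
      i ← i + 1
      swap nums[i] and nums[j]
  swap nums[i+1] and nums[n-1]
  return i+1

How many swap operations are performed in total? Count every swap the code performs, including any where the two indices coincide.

4

pivot = nums[10] = 3; i = -1
j=0: nums[0]=3 ≤ 3 → i=0, swap nums[0],nums[0] (no change) → 3 4 3 8 3 9 6 4 4 6 3
j=1: nums[1]=4 > 3 → no swap
j=2: nums[2]=3 ≤ 3 → i=1, swap nums[1],nums[2] → 3 3 4 8 3 9 6 4 4 6 3
j=3: nums[3]=8 > 3 → no swap
j=4: nums[4]=3 ≤ 3 → i=2, swap nums[2],nums[4] → 3 3 3 8 4 9 6 4 4 6 3
j=5: nums[5]=9 > 3 → no swap
j=6: nums[6]=6 > 3 → no swap
j=7: nums[7]=4 > 3 → no swap
j=8: nums[8]=4 > 3 → no swap
j=9: nums[9]=6 > 3 → no swap
final swap nums[3],nums[10] → 3 3 3 3 4 9 6 4 4 6 8; return 3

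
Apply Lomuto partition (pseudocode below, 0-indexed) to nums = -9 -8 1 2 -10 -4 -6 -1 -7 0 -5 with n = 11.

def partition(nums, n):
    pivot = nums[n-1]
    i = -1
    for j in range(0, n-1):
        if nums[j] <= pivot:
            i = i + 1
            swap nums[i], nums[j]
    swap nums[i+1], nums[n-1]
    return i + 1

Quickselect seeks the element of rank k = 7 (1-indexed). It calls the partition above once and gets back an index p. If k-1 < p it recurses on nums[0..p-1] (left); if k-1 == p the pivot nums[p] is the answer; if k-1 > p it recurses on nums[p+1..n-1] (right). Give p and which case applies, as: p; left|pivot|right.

5; right

pivot = nums[10] = -5; i = -1
j=0: nums[0]=-9 ≤ -5 → i=0, swap nums[0],nums[0] (no change) → -9 -8 1 2 -10 -4 -6 -1 -7 0 -5
j=1: nums[1]=-8 ≤ -5 → i=1, swap nums[1],nums[1] (no change) → -9 -8 1 2 -10 -4 -6 -1 -7 0 -5
j=2: nums[2]=1 > -5 → no swap
j=3: nums[3]=2 > -5 → no swap
j=4: nums[4]=-10 ≤ -5 → i=2, swap nums[2],nums[4] → -9 -8 -10 2 1 -4 -6 -1 -7 0 -5
j=5: nums[5]=-4 > -5 → no swap
j=6: nums[6]=-6 ≤ -5 → i=3, swap nums[3],nums[6] → -9 -8 -10 -6 1 -4 2 -1 -7 0 -5
j=7: nums[7]=-1 > -5 → no swap
j=8: nums[8]=-7 ≤ -5 → i=4, swap nums[4],nums[8] → -9 -8 -10 -6 -7 -4 2 -1 1 0 -5
j=9: nums[9]=0 > -5 → no swap
final swap nums[5],nums[10] → -9 -8 -10 -6 -7 -5 2 -1 1 0 -4; return 5
p = 5; k-1 = 6 > 5 ⇒ right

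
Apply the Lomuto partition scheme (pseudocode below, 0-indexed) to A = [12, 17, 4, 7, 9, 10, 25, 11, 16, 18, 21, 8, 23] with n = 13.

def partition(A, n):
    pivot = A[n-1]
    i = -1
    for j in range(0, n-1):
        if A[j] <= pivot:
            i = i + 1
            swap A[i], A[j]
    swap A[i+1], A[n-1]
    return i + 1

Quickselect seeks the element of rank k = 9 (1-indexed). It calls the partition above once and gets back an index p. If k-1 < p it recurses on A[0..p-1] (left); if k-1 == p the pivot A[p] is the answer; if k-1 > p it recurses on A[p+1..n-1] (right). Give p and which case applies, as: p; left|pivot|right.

pivot=23, i=-1
j=0: 12≤23, i=0, swap(0,0) ⇒ [12, 17, 4, 7, 9, 10, 25, 11, 16, 18, 21, 8, 23]
j=1: 17≤23, i=1, swap(1,1) ⇒ [12, 17, 4, 7, 9, 10, 25, 11, 16, 18, 21, 8, 23]
j=2: 4≤23, i=2, swap(2,2) ⇒ [12, 17, 4, 7, 9, 10, 25, 11, 16, 18, 21, 8, 23]
j=3: 7≤23, i=3, swap(3,3) ⇒ [12, 17, 4, 7, 9, 10, 25, 11, 16, 18, 21, 8, 23]
j=4: 9≤23, i=4, swap(4,4) ⇒ [12, 17, 4, 7, 9, 10, 25, 11, 16, 18, 21, 8, 23]
j=5: 10≤23, i=5, swap(5,5) ⇒ [12, 17, 4, 7, 9, 10, 25, 11, 16, 18, 21, 8, 23]
j=6: 25>23, skip
j=7: 11≤23, i=6, swap(6,7) ⇒ [12, 17, 4, 7, 9, 10, 11, 25, 16, 18, 21, 8, 23]
j=8: 16≤23, i=7, swap(7,8) ⇒ [12, 17, 4, 7, 9, 10, 11, 16, 25, 18, 21, 8, 23]
j=9: 18≤23, i=8, swap(8,9) ⇒ [12, 17, 4, 7, 9, 10, 11, 16, 18, 25, 21, 8, 23]
j=10: 21≤23, i=9, swap(9,10) ⇒ [12, 17, 4, 7, 9, 10, 11, 16, 18, 21, 25, 8, 23]
j=11: 8≤23, i=10, swap(10,11) ⇒ [12, 17, 4, 7, 9, 10, 11, 16, 18, 21, 8, 25, 23]
swap(11,12) ⇒ [12, 17, 4, 7, 9, 10, 11, 16, 18, 21, 8, 23, 25]; return 11
p = 11; k-1 = 8 < 11 ⇒ left

11; left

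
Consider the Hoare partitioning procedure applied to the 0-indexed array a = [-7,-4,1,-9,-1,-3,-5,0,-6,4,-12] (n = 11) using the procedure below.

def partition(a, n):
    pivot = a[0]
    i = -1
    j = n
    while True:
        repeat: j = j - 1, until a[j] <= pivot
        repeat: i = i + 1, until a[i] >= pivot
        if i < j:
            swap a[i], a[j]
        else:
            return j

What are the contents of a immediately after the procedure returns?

[-12,-9,1,-4,-1,-3,-5,0,-6,4,-7]

pivot=-7
j stops at 10 (-12), i stops at 0 (-7); swap ⇒ [-12,-4,1,-9,-1,-3,-5,0,-6,4,-7]
j stops at 3 (-9), i stops at 1 (-4); swap ⇒ [-12,-9,1,-4,-1,-3,-5,0,-6,4,-7]
j stops at 1, i stops at 2; i≥j ⇒ return 1. a=[-12,-9,1,-4,-1,-3,-5,0,-6,4,-7]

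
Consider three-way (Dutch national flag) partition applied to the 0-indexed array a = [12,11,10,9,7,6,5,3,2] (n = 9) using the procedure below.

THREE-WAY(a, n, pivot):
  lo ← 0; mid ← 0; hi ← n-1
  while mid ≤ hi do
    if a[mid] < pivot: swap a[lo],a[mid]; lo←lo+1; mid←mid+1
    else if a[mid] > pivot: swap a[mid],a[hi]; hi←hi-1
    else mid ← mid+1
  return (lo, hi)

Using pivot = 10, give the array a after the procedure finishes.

[2,3,9,7,6,5,10,11,12]

lo=0 mid=0 hi=8
12>10: swap(0,8), hi=7 ⇒ [2,11,10,9,7,6,5,3,12]
2<10: swap(0,0), lo=1 mid=1 ⇒ [2,11,10,9,7,6,5,3,12]
11>10: swap(1,7), hi=6 ⇒ [2,3,10,9,7,6,5,11,12]
3<10: swap(1,1), lo=2 mid=2 ⇒ [2,3,10,9,7,6,5,11,12]
10=10: mid=3
9<10: swap(2,3), lo=3 mid=4 ⇒ [2,3,9,10,7,6,5,11,12]
7<10: swap(3,4), lo=4 mid=5 ⇒ [2,3,9,7,10,6,5,11,12]
6<10: swap(4,5), lo=5 mid=6 ⇒ [2,3,9,7,6,10,5,11,12]
5<10: swap(5,6), lo=6 mid=7 ⇒ [2,3,9,7,6,5,10,11,12]
done. lo=6 hi=6; a=[2,3,9,7,6,5,10,11,12]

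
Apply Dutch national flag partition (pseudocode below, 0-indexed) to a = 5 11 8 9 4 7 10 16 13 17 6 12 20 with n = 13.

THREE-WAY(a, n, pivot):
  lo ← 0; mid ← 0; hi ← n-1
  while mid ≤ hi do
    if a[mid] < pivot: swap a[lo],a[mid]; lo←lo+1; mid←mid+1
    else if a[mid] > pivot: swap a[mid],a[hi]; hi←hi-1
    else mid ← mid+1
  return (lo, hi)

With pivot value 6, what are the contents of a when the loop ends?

5 4 6 9 7 10 16 13 17 8 12 20 11

pivot = 6; lo=0, mid=0, hi=12
a[mid]=5<6: swap a[0],a[0]; lo=1,mid=1 → 5 11 8 9 4 7 10 16 13 17 6 12 20
a[mid]=11>6: swap a[1],a[12]; hi=11 → 5 20 8 9 4 7 10 16 13 17 6 12 11
a[mid]=20>6: swap a[1],a[11]; hi=10 → 5 12 8 9 4 7 10 16 13 17 6 20 11
a[mid]=12>6: swap a[1],a[10]; hi=9 → 5 6 8 9 4 7 10 16 13 17 12 20 11
a[mid]=6=6: mid=2
a[mid]=8>6: swap a[2],a[9]; hi=8 → 5 6 17 9 4 7 10 16 13 8 12 20 11
a[mid]=17>6: swap a[2],a[8]; hi=7 → 5 6 13 9 4 7 10 16 17 8 12 20 11
a[mid]=13>6: swap a[2],a[7]; hi=6 → 5 6 16 9 4 7 10 13 17 8 12 20 11
a[mid]=16>6: swap a[2],a[6]; hi=5 → 5 6 10 9 4 7 16 13 17 8 12 20 11
a[mid]=10>6: swap a[2],a[5]; hi=4 → 5 6 7 9 4 10 16 13 17 8 12 20 11
a[mid]=7>6: swap a[2],a[4]; hi=3 → 5 6 4 9 7 10 16 13 17 8 12 20 11
a[mid]=4<6: swap a[1],a[2]; lo=2,mid=3 → 5 4 6 9 7 10 16 13 17 8 12 20 11
a[mid]=9>6: swap a[3],a[3]; hi=2 → 5 4 6 9 7 10 16 13 17 8 12 20 11
end: lo=2, hi=2; a = 5 4 6 9 7 10 16 13 17 8 12 20 11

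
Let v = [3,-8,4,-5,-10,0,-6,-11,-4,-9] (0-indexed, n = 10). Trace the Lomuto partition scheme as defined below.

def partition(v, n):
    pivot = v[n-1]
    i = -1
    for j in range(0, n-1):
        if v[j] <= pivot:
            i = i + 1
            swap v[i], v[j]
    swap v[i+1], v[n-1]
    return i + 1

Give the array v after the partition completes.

[-10,-11,-9,-5,3,0,-6,-8,-4,4]

pivot = v[9] = -9; i = -1
j=0: v[0]=3 > -9 → no swap
j=1: v[1]=-8 > -9 → no swap
j=2: v[2]=4 > -9 → no swap
j=3: v[3]=-5 > -9 → no swap
j=4: v[4]=-10 ≤ -9 → i=0, swap v[0],v[4] → [-10,-8,4,-5,3,0,-6,-11,-4,-9]
j=5: v[5]=0 > -9 → no swap
j=6: v[6]=-6 > -9 → no swap
j=7: v[7]=-11 ≤ -9 → i=1, swap v[1],v[7] → [-10,-11,4,-5,3,0,-6,-8,-4,-9]
j=8: v[8]=-4 > -9 → no swap
final swap v[2],v[9] → [-10,-11,-9,-5,3,0,-6,-8,-4,4]; return 2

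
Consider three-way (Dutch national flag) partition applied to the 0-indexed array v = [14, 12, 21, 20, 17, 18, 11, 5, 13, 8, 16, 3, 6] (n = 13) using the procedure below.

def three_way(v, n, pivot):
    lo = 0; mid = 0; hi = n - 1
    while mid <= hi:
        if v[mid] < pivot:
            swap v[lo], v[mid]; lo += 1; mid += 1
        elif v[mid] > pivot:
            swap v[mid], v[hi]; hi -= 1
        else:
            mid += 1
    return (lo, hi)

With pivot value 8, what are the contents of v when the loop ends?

[6, 3, 5, 8, 18, 11, 17, 13, 20, 16, 21, 12, 14]

pivot = 8; lo=0, mid=0, hi=12
v[mid]=14>8: swap v[0],v[12]; hi=11 → [6, 12, 21, 20, 17, 18, 11, 5, 13, 8, 16, 3, 14]
v[mid]=6<8: swap v[0],v[0]; lo=1,mid=1 → [6, 12, 21, 20, 17, 18, 11, 5, 13, 8, 16, 3, 14]
v[mid]=12>8: swap v[1],v[11]; hi=10 → [6, 3, 21, 20, 17, 18, 11, 5, 13, 8, 16, 12, 14]
v[mid]=3<8: swap v[1],v[1]; lo=2,mid=2 → [6, 3, 21, 20, 17, 18, 11, 5, 13, 8, 16, 12, 14]
v[mid]=21>8: swap v[2],v[10]; hi=9 → [6, 3, 16, 20, 17, 18, 11, 5, 13, 8, 21, 12, 14]
v[mid]=16>8: swap v[2],v[9]; hi=8 → [6, 3, 8, 20, 17, 18, 11, 5, 13, 16, 21, 12, 14]
v[mid]=8=8: mid=3
v[mid]=20>8: swap v[3],v[8]; hi=7 → [6, 3, 8, 13, 17, 18, 11, 5, 20, 16, 21, 12, 14]
v[mid]=13>8: swap v[3],v[7]; hi=6 → [6, 3, 8, 5, 17, 18, 11, 13, 20, 16, 21, 12, 14]
v[mid]=5<8: swap v[2],v[3]; lo=3,mid=4 → [6, 3, 5, 8, 17, 18, 11, 13, 20, 16, 21, 12, 14]
v[mid]=17>8: swap v[4],v[6]; hi=5 → [6, 3, 5, 8, 11, 18, 17, 13, 20, 16, 21, 12, 14]
v[mid]=11>8: swap v[4],v[5]; hi=4 → [6, 3, 5, 8, 18, 11, 17, 13, 20, 16, 21, 12, 14]
v[mid]=18>8: swap v[4],v[4]; hi=3 → [6, 3, 5, 8, 18, 11, 17, 13, 20, 16, 21, 12, 14]
end: lo=3, hi=3; v = [6, 3, 5, 8, 18, 11, 17, 13, 20, 16, 21, 12, 14]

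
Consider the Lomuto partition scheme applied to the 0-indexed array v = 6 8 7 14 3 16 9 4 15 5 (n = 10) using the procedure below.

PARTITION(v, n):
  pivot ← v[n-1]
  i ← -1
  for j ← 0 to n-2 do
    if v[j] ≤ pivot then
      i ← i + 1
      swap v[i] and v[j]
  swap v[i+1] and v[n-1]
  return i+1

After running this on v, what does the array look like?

pivot=5, i=-1
j=0: 6>5, skip
j=1: 8>5, skip
j=2: 7>5, skip
j=3: 14>5, skip
j=4: 3≤5, i=0, swap(0,4) ⇒ 3 8 7 14 6 16 9 4 15 5
j=5: 16>5, skip
j=6: 9>5, skip
j=7: 4≤5, i=1, swap(1,7) ⇒ 3 4 7 14 6 16 9 8 15 5
j=8: 15>5, skip
swap(2,9) ⇒ 3 4 5 14 6 16 9 8 15 7; return 2

3 4 5 14 6 16 9 8 15 7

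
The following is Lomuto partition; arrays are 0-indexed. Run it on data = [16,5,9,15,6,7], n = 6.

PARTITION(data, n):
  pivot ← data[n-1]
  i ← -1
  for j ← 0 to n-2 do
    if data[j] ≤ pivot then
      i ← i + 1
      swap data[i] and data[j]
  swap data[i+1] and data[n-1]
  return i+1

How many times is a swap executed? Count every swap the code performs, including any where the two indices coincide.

pivot=7, i=-1
j=0: 16>7, skip
j=1: 5≤7, i=0, swap(0,1) ⇒ [5,16,9,15,6,7]
j=2: 9>7, skip
j=3: 15>7, skip
j=4: 6≤7, i=1, swap(1,4) ⇒ [5,6,9,15,16,7]
swap(2,5) ⇒ [5,6,7,15,16,9]; return 2

3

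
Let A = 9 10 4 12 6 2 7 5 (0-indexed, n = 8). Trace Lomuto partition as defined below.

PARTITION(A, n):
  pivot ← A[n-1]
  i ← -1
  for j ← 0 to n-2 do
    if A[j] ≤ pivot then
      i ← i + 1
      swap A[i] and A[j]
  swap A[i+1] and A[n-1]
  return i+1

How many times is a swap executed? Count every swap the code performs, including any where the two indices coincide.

pivot=5, i=-1
j=0: 9>5, skip
j=1: 10>5, skip
j=2: 4≤5, i=0, swap(0,2) ⇒ 4 10 9 12 6 2 7 5
j=3: 12>5, skip
j=4: 6>5, skip
j=5: 2≤5, i=1, swap(1,5) ⇒ 4 2 9 12 6 10 7 5
j=6: 7>5, skip
swap(2,7) ⇒ 4 2 5 12 6 10 7 9; return 2

3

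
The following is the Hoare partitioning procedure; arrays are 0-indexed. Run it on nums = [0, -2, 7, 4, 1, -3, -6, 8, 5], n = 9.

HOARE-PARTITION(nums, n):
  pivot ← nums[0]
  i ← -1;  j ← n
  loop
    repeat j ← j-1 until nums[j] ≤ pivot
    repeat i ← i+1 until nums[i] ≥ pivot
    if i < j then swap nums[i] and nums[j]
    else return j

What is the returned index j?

2

pivot=0
j stops at 6 (-6), i stops at 0 (0); swap ⇒ [-6, -2, 7, 4, 1, -3, 0, 8, 5]
j stops at 5 (-3), i stops at 2 (7); swap ⇒ [-6, -2, -3, 4, 1, 7, 0, 8, 5]
j stops at 2, i stops at 3; i≥j ⇒ return 2. nums=[-6, -2, -3, 4, 1, 7, 0, 8, 5]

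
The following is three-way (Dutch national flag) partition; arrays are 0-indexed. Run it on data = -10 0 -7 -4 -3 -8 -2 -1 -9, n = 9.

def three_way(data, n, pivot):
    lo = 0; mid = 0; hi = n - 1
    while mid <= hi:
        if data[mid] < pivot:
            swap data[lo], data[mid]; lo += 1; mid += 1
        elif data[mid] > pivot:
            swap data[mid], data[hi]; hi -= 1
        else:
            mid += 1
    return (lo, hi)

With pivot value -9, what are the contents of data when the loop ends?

pivot = -9; lo=0, mid=0, hi=8
data[mid]=-10<-9: swap data[0],data[0]; lo=1,mid=1 → -10 0 -7 -4 -3 -8 -2 -1 -9
data[mid]=0>-9: swap data[1],data[8]; hi=7 → -10 -9 -7 -4 -3 -8 -2 -1 0
data[mid]=-9=-9: mid=2
data[mid]=-7>-9: swap data[2],data[7]; hi=6 → -10 -9 -1 -4 -3 -8 -2 -7 0
data[mid]=-1>-9: swap data[2],data[6]; hi=5 → -10 -9 -2 -4 -3 -8 -1 -7 0
data[mid]=-2>-9: swap data[2],data[5]; hi=4 → -10 -9 -8 -4 -3 -2 -1 -7 0
data[mid]=-8>-9: swap data[2],data[4]; hi=3 → -10 -9 -3 -4 -8 -2 -1 -7 0
data[mid]=-3>-9: swap data[2],data[3]; hi=2 → -10 -9 -4 -3 -8 -2 -1 -7 0
data[mid]=-4>-9: swap data[2],data[2]; hi=1 → -10 -9 -4 -3 -8 -2 -1 -7 0
end: lo=1, hi=1; data = -10 -9 -4 -3 -8 -2 -1 -7 0

-10 -9 -4 -3 -8 -2 -1 -7 0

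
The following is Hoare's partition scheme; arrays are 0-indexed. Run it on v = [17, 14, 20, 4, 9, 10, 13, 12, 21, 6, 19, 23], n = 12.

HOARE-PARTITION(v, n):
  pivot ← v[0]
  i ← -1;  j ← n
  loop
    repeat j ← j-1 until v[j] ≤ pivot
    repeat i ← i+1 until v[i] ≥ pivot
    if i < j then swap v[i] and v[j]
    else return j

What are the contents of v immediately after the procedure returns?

pivot = v[0] = 17; i = -1, j = 12
j→9 (v[9]=6≤17), i→0 (v[0]=17≥17); i<j, swap → [6, 14, 20, 4, 9, 10, 13, 12, 21, 17, 19, 23]
j→7 (v[7]=12≤17), i→2 (v[2]=20≥17); i<j, swap → [6, 14, 12, 4, 9, 10, 13, 20, 21, 17, 19, 23]
j→6, i→7; i≥j, return j=6. v = [6, 14, 12, 4, 9, 10, 13, 20, 21, 17, 19, 23]

[6, 14, 12, 4, 9, 10, 13, 20, 21, 17, 19, 23]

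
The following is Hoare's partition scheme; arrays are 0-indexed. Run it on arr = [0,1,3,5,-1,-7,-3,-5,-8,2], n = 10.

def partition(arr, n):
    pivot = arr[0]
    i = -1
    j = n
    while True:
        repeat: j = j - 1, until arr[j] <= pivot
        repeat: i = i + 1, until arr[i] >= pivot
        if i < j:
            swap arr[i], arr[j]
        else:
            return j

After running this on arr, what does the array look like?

pivot = arr[0] = 0; i = -1, j = 10
j→8 (arr[8]=-8≤0), i→0 (arr[0]=0≥0); i<j, swap → [-8,1,3,5,-1,-7,-3,-5,0,2]
j→7 (arr[7]=-5≤0), i→1 (arr[1]=1≥0); i<j, swap → [-8,-5,3,5,-1,-7,-3,1,0,2]
j→6 (arr[6]=-3≤0), i→2 (arr[2]=3≥0); i<j, swap → [-8,-5,-3,5,-1,-7,3,1,0,2]
j→5 (arr[5]=-7≤0), i→3 (arr[3]=5≥0); i<j, swap → [-8,-5,-3,-7,-1,5,3,1,0,2]
j→4, i→5; i≥j, return j=4. arr = [-8,-5,-3,-7,-1,5,3,1,0,2]

[-8,-5,-3,-7,-1,5,3,1,0,2]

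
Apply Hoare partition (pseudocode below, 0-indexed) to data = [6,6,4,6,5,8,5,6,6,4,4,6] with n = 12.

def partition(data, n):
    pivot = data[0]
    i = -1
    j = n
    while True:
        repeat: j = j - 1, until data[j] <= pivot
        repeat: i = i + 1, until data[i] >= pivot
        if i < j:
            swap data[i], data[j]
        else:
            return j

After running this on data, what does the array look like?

[6,4,4,4,5,6,5,6,8,6,6,6]

pivot = data[0] = 6; i = -1, j = 12
j→11 (data[11]=6≤6), i→0 (data[0]=6≥6); i<j, swap → [6,6,4,6,5,8,5,6,6,4,4,6]
j→10 (data[10]=4≤6), i→1 (data[1]=6≥6); i<j, swap → [6,4,4,6,5,8,5,6,6,4,6,6]
j→9 (data[9]=4≤6), i→3 (data[3]=6≥6); i<j, swap → [6,4,4,4,5,8,5,6,6,6,6,6]
j→8 (data[8]=6≤6), i→5 (data[5]=8≥6); i<j, swap → [6,4,4,4,5,6,5,6,8,6,6,6]
j→7, i→7; i≥j, return j=7. data = [6,4,4,4,5,6,5,6,8,6,6,6]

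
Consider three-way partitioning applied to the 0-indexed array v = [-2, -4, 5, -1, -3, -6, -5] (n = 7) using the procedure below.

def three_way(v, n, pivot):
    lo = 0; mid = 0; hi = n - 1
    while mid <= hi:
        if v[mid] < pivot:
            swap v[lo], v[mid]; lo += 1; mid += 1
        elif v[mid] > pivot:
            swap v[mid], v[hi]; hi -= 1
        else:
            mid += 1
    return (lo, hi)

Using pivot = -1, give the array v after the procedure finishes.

pivot = -1; lo=0, mid=0, hi=6
v[mid]=-2<-1: swap v[0],v[0]; lo=1,mid=1 → [-2, -4, 5, -1, -3, -6, -5]
v[mid]=-4<-1: swap v[1],v[1]; lo=2,mid=2 → [-2, -4, 5, -1, -3, -6, -5]
v[mid]=5>-1: swap v[2],v[6]; hi=5 → [-2, -4, -5, -1, -3, -6, 5]
v[mid]=-5<-1: swap v[2],v[2]; lo=3,mid=3 → [-2, -4, -5, -1, -3, -6, 5]
v[mid]=-1=-1: mid=4
v[mid]=-3<-1: swap v[3],v[4]; lo=4,mid=5 → [-2, -4, -5, -3, -1, -6, 5]
v[mid]=-6<-1: swap v[4],v[5]; lo=5,mid=6 → [-2, -4, -5, -3, -6, -1, 5]
end: lo=5, hi=5; v = [-2, -4, -5, -3, -6, -1, 5]

[-2, -4, -5, -3, -6, -1, 5]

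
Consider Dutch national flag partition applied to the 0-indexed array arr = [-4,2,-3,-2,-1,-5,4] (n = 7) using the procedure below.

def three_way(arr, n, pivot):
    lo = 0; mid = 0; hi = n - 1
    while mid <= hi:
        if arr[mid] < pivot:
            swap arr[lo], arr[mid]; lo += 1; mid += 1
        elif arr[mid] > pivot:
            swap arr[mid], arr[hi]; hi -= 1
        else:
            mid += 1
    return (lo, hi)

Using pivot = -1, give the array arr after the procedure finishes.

[-4,-5,-3,-2,-1,4,2]

pivot = -1; lo=0, mid=0, hi=6
arr[mid]=-4<-1: swap arr[0],arr[0]; lo=1,mid=1 → [-4,2,-3,-2,-1,-5,4]
arr[mid]=2>-1: swap arr[1],arr[6]; hi=5 → [-4,4,-3,-2,-1,-5,2]
arr[mid]=4>-1: swap arr[1],arr[5]; hi=4 → [-4,-5,-3,-2,-1,4,2]
arr[mid]=-5<-1: swap arr[1],arr[1]; lo=2,mid=2 → [-4,-5,-3,-2,-1,4,2]
arr[mid]=-3<-1: swap arr[2],arr[2]; lo=3,mid=3 → [-4,-5,-3,-2,-1,4,2]
arr[mid]=-2<-1: swap arr[3],arr[3]; lo=4,mid=4 → [-4,-5,-3,-2,-1,4,2]
arr[mid]=-1=-1: mid=5
end: lo=4, hi=4; arr = [-4,-5,-3,-2,-1,4,2]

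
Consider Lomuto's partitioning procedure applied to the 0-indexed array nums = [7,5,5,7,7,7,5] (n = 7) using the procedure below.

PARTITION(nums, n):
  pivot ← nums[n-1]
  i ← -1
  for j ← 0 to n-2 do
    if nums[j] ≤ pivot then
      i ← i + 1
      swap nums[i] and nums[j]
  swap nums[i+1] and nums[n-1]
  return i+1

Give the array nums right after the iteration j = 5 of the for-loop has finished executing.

[5,5,7,7,7,7,5]

pivot = nums[6] = 5; i = -1
j=0: nums[0]=7 > 5 → no swap
j=1: nums[1]=5 ≤ 5 → i=0, swap nums[0],nums[1] → [5,7,5,7,7,7,5]
j=2: nums[2]=5 ≤ 5 → i=1, swap nums[1],nums[2] → [5,5,7,7,7,7,5]
j=3: nums[3]=7 > 5 → no swap
j=4: nums[4]=7 > 5 → no swap
j=5: nums[5]=7 > 5 → no swap
(after j=5) nums = [5,5,7,7,7,7,5]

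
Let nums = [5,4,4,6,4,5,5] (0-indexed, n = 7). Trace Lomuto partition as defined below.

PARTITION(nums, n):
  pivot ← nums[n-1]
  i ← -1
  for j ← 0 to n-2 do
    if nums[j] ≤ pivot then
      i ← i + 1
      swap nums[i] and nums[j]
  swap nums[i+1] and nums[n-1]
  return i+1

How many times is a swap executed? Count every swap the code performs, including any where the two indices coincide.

pivot = nums[6] = 5; i = -1
j=0: nums[0]=5 ≤ 5 → i=0, swap nums[0],nums[0] (no change) → [5,4,4,6,4,5,5]
j=1: nums[1]=4 ≤ 5 → i=1, swap nums[1],nums[1] (no change) → [5,4,4,6,4,5,5]
j=2: nums[2]=4 ≤ 5 → i=2, swap nums[2],nums[2] (no change) → [5,4,4,6,4,5,5]
j=3: nums[3]=6 > 5 → no swap
j=4: nums[4]=4 ≤ 5 → i=3, swap nums[3],nums[4] → [5,4,4,4,6,5,5]
j=5: nums[5]=5 ≤ 5 → i=4, swap nums[4],nums[5] → [5,4,4,4,5,6,5]
final swap nums[5],nums[6] → [5,4,4,4,5,5,6]; return 5

6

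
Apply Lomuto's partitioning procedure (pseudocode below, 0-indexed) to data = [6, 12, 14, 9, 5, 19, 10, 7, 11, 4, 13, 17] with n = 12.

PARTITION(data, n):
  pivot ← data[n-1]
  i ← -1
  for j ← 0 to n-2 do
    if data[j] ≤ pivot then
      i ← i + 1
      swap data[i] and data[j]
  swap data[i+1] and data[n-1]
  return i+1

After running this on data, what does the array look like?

[6, 12, 14, 9, 5, 10, 7, 11, 4, 13, 17, 19]

pivot = data[11] = 17; i = -1
j=0: data[0]=6 ≤ 17 → i=0, swap data[0],data[0] (no change) → [6, 12, 14, 9, 5, 19, 10, 7, 11, 4, 13, 17]
j=1: data[1]=12 ≤ 17 → i=1, swap data[1],data[1] (no change) → [6, 12, 14, 9, 5, 19, 10, 7, 11, 4, 13, 17]
j=2: data[2]=14 ≤ 17 → i=2, swap data[2],data[2] (no change) → [6, 12, 14, 9, 5, 19, 10, 7, 11, 4, 13, 17]
j=3: data[3]=9 ≤ 17 → i=3, swap data[3],data[3] (no change) → [6, 12, 14, 9, 5, 19, 10, 7, 11, 4, 13, 17]
j=4: data[4]=5 ≤ 17 → i=4, swap data[4],data[4] (no change) → [6, 12, 14, 9, 5, 19, 10, 7, 11, 4, 13, 17]
j=5: data[5]=19 > 17 → no swap
j=6: data[6]=10 ≤ 17 → i=5, swap data[5],data[6] → [6, 12, 14, 9, 5, 10, 19, 7, 11, 4, 13, 17]
j=7: data[7]=7 ≤ 17 → i=6, swap data[6],data[7] → [6, 12, 14, 9, 5, 10, 7, 19, 11, 4, 13, 17]
j=8: data[8]=11 ≤ 17 → i=7, swap data[7],data[8] → [6, 12, 14, 9, 5, 10, 7, 11, 19, 4, 13, 17]
j=9: data[9]=4 ≤ 17 → i=8, swap data[8],data[9] → [6, 12, 14, 9, 5, 10, 7, 11, 4, 19, 13, 17]
j=10: data[10]=13 ≤ 17 → i=9, swap data[9],data[10] → [6, 12, 14, 9, 5, 10, 7, 11, 4, 13, 19, 17]
final swap data[10],data[11] → [6, 12, 14, 9, 5, 10, 7, 11, 4, 13, 17, 19]; return 10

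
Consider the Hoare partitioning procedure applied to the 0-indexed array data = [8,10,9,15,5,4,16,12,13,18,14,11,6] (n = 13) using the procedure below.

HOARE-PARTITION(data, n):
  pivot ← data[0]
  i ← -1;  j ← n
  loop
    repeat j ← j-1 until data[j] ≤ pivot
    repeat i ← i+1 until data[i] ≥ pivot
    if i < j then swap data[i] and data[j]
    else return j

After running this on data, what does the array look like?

[6,4,5,15,9,10,16,12,13,18,14,11,8]

pivot = data[0] = 8; i = -1, j = 13
j→12 (data[12]=6≤8), i→0 (data[0]=8≥8); i<j, swap → [6,10,9,15,5,4,16,12,13,18,14,11,8]
j→5 (data[5]=4≤8), i→1 (data[1]=10≥8); i<j, swap → [6,4,9,15,5,10,16,12,13,18,14,11,8]
j→4 (data[4]=5≤8), i→2 (data[2]=9≥8); i<j, swap → [6,4,5,15,9,10,16,12,13,18,14,11,8]
j→2, i→3; i≥j, return j=2. data = [6,4,5,15,9,10,16,12,13,18,14,11,8]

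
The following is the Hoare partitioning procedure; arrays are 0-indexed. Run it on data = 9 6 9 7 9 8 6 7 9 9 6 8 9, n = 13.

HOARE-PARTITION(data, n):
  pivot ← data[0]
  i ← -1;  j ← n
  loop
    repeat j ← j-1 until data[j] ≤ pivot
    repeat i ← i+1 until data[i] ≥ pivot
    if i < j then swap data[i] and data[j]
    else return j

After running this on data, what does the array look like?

9 6 8 7 6 8 6 7 9 9 9 9 9

pivot=9
j stops at 12 (9), i stops at 0 (9); swap ⇒ 9 6 9 7 9 8 6 7 9 9 6 8 9
j stops at 11 (8), i stops at 2 (9); swap ⇒ 9 6 8 7 9 8 6 7 9 9 6 9 9
j stops at 10 (6), i stops at 4 (9); swap ⇒ 9 6 8 7 6 8 6 7 9 9 9 9 9
j stops at 9 (9), i stops at 8 (9); swap ⇒ 9 6 8 7 6 8 6 7 9 9 9 9 9
j stops at 8, i stops at 9; i≥j ⇒ return 8. data=9 6 8 7 6 8 6 7 9 9 9 9 9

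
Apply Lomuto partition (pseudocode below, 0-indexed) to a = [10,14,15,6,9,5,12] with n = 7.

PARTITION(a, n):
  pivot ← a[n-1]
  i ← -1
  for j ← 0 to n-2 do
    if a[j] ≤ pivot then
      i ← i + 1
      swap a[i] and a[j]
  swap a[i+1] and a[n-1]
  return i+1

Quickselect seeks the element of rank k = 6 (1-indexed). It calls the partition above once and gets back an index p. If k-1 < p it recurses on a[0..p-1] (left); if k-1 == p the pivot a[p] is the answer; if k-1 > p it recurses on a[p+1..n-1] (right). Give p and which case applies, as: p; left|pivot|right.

pivot=12, i=-1
j=0: 10≤12, i=0, swap(0,0) ⇒ [10,14,15,6,9,5,12]
j=1: 14>12, skip
j=2: 15>12, skip
j=3: 6≤12, i=1, swap(1,3) ⇒ [10,6,15,14,9,5,12]
j=4: 9≤12, i=2, swap(2,4) ⇒ [10,6,9,14,15,5,12]
j=5: 5≤12, i=3, swap(3,5) ⇒ [10,6,9,5,15,14,12]
swap(4,6) ⇒ [10,6,9,5,12,14,15]; return 4
p = 4; k-1 = 5 > 4 ⇒ right

4; right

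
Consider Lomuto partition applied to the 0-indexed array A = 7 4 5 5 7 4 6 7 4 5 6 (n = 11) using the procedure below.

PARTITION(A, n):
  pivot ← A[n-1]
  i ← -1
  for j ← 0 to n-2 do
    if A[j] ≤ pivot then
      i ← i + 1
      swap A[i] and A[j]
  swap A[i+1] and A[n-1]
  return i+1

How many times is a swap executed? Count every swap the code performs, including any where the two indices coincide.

pivot = A[10] = 6; i = -1
j=0: A[0]=7 > 6 → no swap
j=1: A[1]=4 ≤ 6 → i=0, swap A[0],A[1] → 4 7 5 5 7 4 6 7 4 5 6
j=2: A[2]=5 ≤ 6 → i=1, swap A[1],A[2] → 4 5 7 5 7 4 6 7 4 5 6
j=3: A[3]=5 ≤ 6 → i=2, swap A[2],A[3] → 4 5 5 7 7 4 6 7 4 5 6
j=4: A[4]=7 > 6 → no swap
j=5: A[5]=4 ≤ 6 → i=3, swap A[3],A[5] → 4 5 5 4 7 7 6 7 4 5 6
j=6: A[6]=6 ≤ 6 → i=4, swap A[4],A[6] → 4 5 5 4 6 7 7 7 4 5 6
j=7: A[7]=7 > 6 → no swap
j=8: A[8]=4 ≤ 6 → i=5, swap A[5],A[8] → 4 5 5 4 6 4 7 7 7 5 6
j=9: A[9]=5 ≤ 6 → i=6, swap A[6],A[9] → 4 5 5 4 6 4 5 7 7 7 6
final swap A[7],A[10] → 4 5 5 4 6 4 5 6 7 7 7; return 7

8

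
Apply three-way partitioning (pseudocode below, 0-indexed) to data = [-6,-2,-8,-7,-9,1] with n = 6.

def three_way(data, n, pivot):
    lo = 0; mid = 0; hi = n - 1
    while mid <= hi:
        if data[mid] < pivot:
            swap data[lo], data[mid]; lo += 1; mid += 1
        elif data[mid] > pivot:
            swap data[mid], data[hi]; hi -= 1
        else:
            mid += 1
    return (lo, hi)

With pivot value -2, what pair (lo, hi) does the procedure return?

(4, 4)

pivot = -2; lo=0, mid=0, hi=5
data[mid]=-6<-2: swap data[0],data[0]; lo=1,mid=1 → [-6,-2,-8,-7,-9,1]
data[mid]=-2=-2: mid=2
data[mid]=-8<-2: swap data[1],data[2]; lo=2,mid=3 → [-6,-8,-2,-7,-9,1]
data[mid]=-7<-2: swap data[2],data[3]; lo=3,mid=4 → [-6,-8,-7,-2,-9,1]
data[mid]=-9<-2: swap data[3],data[4]; lo=4,mid=5 → [-6,-8,-7,-9,-2,1]
data[mid]=1>-2: swap data[5],data[5]; hi=4 → [-6,-8,-7,-9,-2,1]
end: lo=4, hi=4; data = [-6,-8,-7,-9,-2,1]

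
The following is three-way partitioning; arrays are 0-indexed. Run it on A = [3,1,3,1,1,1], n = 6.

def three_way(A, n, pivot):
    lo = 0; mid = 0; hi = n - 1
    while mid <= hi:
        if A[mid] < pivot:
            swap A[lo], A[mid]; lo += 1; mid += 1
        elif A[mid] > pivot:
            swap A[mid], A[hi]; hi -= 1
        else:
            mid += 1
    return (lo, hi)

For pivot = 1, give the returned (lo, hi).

pivot = 1; lo=0, mid=0, hi=5
A[mid]=3>1: swap A[0],A[5]; hi=4 → [1,1,3,1,1,3]
A[mid]=1=1: mid=1
A[mid]=1=1: mid=2
A[mid]=3>1: swap A[2],A[4]; hi=3 → [1,1,1,1,3,3]
A[mid]=1=1: mid=3
A[mid]=1=1: mid=4
end: lo=0, hi=3; A = [1,1,1,1,3,3]

(0, 3)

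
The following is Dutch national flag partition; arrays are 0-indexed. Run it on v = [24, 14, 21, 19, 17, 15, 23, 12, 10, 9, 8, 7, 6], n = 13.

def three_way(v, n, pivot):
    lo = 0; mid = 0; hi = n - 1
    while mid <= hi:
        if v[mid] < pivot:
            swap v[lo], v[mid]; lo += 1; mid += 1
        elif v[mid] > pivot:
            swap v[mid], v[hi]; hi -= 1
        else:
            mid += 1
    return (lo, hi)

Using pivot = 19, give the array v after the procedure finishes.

[6, 14, 7, 17, 15, 8, 12, 10, 9, 19, 23, 21, 24]

lo=0 mid=0 hi=12
24>19: swap(0,12), hi=11 ⇒ [6, 14, 21, 19, 17, 15, 23, 12, 10, 9, 8, 7, 24]
6<19: swap(0,0), lo=1 mid=1 ⇒ [6, 14, 21, 19, 17, 15, 23, 12, 10, 9, 8, 7, 24]
14<19: swap(1,1), lo=2 mid=2 ⇒ [6, 14, 21, 19, 17, 15, 23, 12, 10, 9, 8, 7, 24]
21>19: swap(2,11), hi=10 ⇒ [6, 14, 7, 19, 17, 15, 23, 12, 10, 9, 8, 21, 24]
7<19: swap(2,2), lo=3 mid=3 ⇒ [6, 14, 7, 19, 17, 15, 23, 12, 10, 9, 8, 21, 24]
19=19: mid=4
17<19: swap(3,4), lo=4 mid=5 ⇒ [6, 14, 7, 17, 19, 15, 23, 12, 10, 9, 8, 21, 24]
15<19: swap(4,5), lo=5 mid=6 ⇒ [6, 14, 7, 17, 15, 19, 23, 12, 10, 9, 8, 21, 24]
23>19: swap(6,10), hi=9 ⇒ [6, 14, 7, 17, 15, 19, 8, 12, 10, 9, 23, 21, 24]
8<19: swap(5,6), lo=6 mid=7 ⇒ [6, 14, 7, 17, 15, 8, 19, 12, 10, 9, 23, 21, 24]
12<19: swap(6,7), lo=7 mid=8 ⇒ [6, 14, 7, 17, 15, 8, 12, 19, 10, 9, 23, 21, 24]
10<19: swap(7,8), lo=8 mid=9 ⇒ [6, 14, 7, 17, 15, 8, 12, 10, 19, 9, 23, 21, 24]
9<19: swap(8,9), lo=9 mid=10 ⇒ [6, 14, 7, 17, 15, 8, 12, 10, 9, 19, 23, 21, 24]
done. lo=9 hi=9; v=[6, 14, 7, 17, 15, 8, 12, 10, 9, 19, 23, 21, 24]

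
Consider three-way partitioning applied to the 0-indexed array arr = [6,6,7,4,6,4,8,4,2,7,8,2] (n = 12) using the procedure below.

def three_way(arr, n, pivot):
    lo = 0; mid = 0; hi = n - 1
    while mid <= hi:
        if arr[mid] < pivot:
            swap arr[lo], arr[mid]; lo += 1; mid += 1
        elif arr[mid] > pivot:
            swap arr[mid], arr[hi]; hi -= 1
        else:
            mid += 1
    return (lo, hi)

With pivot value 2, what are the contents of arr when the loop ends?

[2,2,4,6,4,8,4,7,7,8,6,6]

lo=0 mid=0 hi=11
6>2: swap(0,11), hi=10 ⇒ [2,6,7,4,6,4,8,4,2,7,8,6]
2=2: mid=1
6>2: swap(1,10), hi=9 ⇒ [2,8,7,4,6,4,8,4,2,7,6,6]
8>2: swap(1,9), hi=8 ⇒ [2,7,7,4,6,4,8,4,2,8,6,6]
7>2: swap(1,8), hi=7 ⇒ [2,2,7,4,6,4,8,4,7,8,6,6]
2=2: mid=2
7>2: swap(2,7), hi=6 ⇒ [2,2,4,4,6,4,8,7,7,8,6,6]
4>2: swap(2,6), hi=5 ⇒ [2,2,8,4,6,4,4,7,7,8,6,6]
8>2: swap(2,5), hi=4 ⇒ [2,2,4,4,6,8,4,7,7,8,6,6]
4>2: swap(2,4), hi=3 ⇒ [2,2,6,4,4,8,4,7,7,8,6,6]
6>2: swap(2,3), hi=2 ⇒ [2,2,4,6,4,8,4,7,7,8,6,6]
4>2: swap(2,2), hi=1 ⇒ [2,2,4,6,4,8,4,7,7,8,6,6]
done. lo=0 hi=1; arr=[2,2,4,6,4,8,4,7,7,8,6,6]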